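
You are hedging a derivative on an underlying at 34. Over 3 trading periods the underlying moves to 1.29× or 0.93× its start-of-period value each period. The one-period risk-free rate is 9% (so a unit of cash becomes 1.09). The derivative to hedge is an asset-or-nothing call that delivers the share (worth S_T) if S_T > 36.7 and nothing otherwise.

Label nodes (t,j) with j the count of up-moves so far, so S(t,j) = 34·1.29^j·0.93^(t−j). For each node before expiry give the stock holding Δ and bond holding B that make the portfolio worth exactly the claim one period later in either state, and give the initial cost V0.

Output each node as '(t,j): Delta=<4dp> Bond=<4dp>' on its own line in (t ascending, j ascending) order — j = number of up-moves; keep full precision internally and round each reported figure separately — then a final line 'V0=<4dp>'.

Risk-neutral probability p* = (R−d)/(u−d) = (1.09−0.93)/(1.29−0.93) = 0.4444.
Terminal values V(3,·): V(3,0)=0.0000, V(3,1)=37.9345, V(3,2)=52.6188, V(3,3)=72.9874
(2,0): S=29.4066. Δ = (V_up−V_dn)/(S_up−S_dn) = (37.9345−0.0000)/(37.9345−27.3481) = 3.5833. V = [p*·37.9345 + (1−p*)·0.0000]/1.09 = 15.4677. B = V − Δ·S = -89.9060.
(2,1): S=40.7898. Δ = (V_up−V_dn)/(S_up−S_dn) = (52.6188−37.9345)/(52.6188−37.9345) = 1.0000. V = [p*·52.6188 + (1−p*)·37.9345]/1.09 = 40.7898. B = V − Δ·S = 0.0000.
(2,2): S=56.5794. Δ = (V_up−V_dn)/(S_up−S_dn) = (72.9874−52.6188)/(72.9874−52.6188) = 1.0000. V = [p*·72.9874 + (1−p*)·52.6188]/1.09 = 56.5794. B = V − Δ·S = 0.0000.
(1,0): S=31.6200. Δ = (V_up−V_dn)/(S_up−S_dn) = (40.7898−15.4677)/(40.7898−29.4066) = 2.2245. V = [p*·40.7898 + (1−p*)·15.4677]/1.09 = 24.5156. B = V − Δ·S = -45.8236.
(1,1): S=43.8600. Δ = (V_up−V_dn)/(S_up−S_dn) = (56.5794−40.7898)/(56.5794−40.7898) = 1.0000. V = [p*·56.5794 + (1−p*)·40.7898]/1.09 = 43.8600. B = V − Δ·S = 0.0000.
(0,0): S=34.0000. Δ = (V_up−V_dn)/(S_up−S_dn) = (43.8600−24.5156)/(43.8600−31.6200) = 1.5804. V = [p*·43.8600 + (1−p*)·24.5156]/1.09 = 30.3790. B = V − Δ·S = -23.3556.
Each (Δ,B) replicates both successor values, so the strategy is self-financing and V0 is arbitrage-free.

(0,0): Delta=1.5804 Bond=-23.3556
(1,0): Delta=2.2245 Bond=-45.8236
(1,1): Delta=1.0000 Bond=0.0000
(2,0): Delta=3.5833 Bond=-89.9060
(2,1): Delta=1.0000 Bond=0.0000
(2,2): Delta=1.0000 Bond=0.0000
V0=30.3790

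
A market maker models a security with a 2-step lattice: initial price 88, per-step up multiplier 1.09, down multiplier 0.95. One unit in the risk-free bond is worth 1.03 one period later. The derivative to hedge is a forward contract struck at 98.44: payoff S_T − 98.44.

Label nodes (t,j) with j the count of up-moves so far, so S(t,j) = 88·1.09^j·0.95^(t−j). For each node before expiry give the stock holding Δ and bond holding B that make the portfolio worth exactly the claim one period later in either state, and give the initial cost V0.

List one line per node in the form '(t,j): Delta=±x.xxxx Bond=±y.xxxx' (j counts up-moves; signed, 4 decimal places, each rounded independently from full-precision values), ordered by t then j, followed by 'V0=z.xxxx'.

No-arbitrage ⇒ martingale measure with p* = (R−d)/(u−d) = 0.5714.
Terminal payoffs: V(2,0)=-19.0200, V(2,1)=-7.3160, V(2,2)=6.1128
(1,0): S=83.6000. Δ = (V_up−V_dn)/(S_up−S_dn) = (-7.3160−-19.0200)/(91.1240−79.4200) = 1.0000. V = [p*·-7.3160 + (1−p*)·-19.0200]/1.03 = -11.9728. B = V − Δ·S = -95.5728.
(1,1): S=95.9200. Δ = (V_up−V_dn)/(S_up−S_dn) = (6.1128−-7.3160)/(104.5528−91.1240) = 1.0000. V = [p*·6.1128 + (1−p*)·-7.3160]/1.03 = 0.3472. B = V − Δ·S = -95.5728.
(0,0): S=88.0000. Δ = (V_up−V_dn)/(S_up−S_dn) = (0.3472−-11.9728)/(95.9200−83.6000) = 1.0000. V = [p*·0.3472 + (1−p*)·-11.9728]/1.03 = -4.7891. B = V − Δ·S = -92.7891.
Each (Δ,B) replicates both successor values, so the strategy is self-financing and V0 is arbitrage-free.

(0,0): Delta=1.0000 Bond=-92.7891
(1,0): Delta=1.0000 Bond=-95.5728
(1,1): Delta=1.0000 Bond=-95.5728
V0=-4.7891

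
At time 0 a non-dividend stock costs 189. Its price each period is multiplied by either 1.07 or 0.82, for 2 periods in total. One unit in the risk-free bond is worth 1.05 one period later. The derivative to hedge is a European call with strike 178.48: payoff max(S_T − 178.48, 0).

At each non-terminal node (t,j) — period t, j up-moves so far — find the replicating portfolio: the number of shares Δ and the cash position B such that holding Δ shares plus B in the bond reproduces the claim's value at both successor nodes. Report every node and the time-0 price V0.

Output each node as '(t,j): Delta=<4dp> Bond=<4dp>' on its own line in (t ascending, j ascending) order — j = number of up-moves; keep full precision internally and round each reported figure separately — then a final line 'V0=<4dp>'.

No-arbitrage ⇒ martingale measure with p* = (R−d)/(u−d) = 0.9200.
Payoff layer (t=2): V(2,0)=0.0000, V(2,1)=0.0000, V(2,2)=37.9061
(1,0): S=154.9800. Δ = (V_up−V_dn)/(S_up−S_dn) = (0.0000−0.0000)/(165.8286−127.0836) = 0.0000. V = [p*·0.0000 + (1−p*)·0.0000]/1.05 = 0.0000. B = V − Δ·S = 0.0000.
(1,1): S=202.2300. Δ = (V_up−V_dn)/(S_up−S_dn) = (37.9061−0.0000)/(216.3861−165.8286) = 0.7498. V = [p*·37.9061 + (1−p*)·0.0000]/1.05 = 33.2130. B = V − Δ·S = -118.4114.
(0,0): S=189.0000. Δ = (V_up−V_dn)/(S_up−S_dn) = (33.2130−0.0000)/(202.2300−154.9800) = 0.7029. V = [p*·33.2130 + (1−p*)·0.0000]/1.05 = 29.1009. B = V − Δ·S = -103.7510.
Check: Δ(0,0)·S0 + B(0,0) = 29.1009 = V0.

(0,0): Delta=0.7029 Bond=-103.7510
(1,0): Delta=0.0000 Bond=0.0000
(1,1): Delta=0.7498 Bond=-118.4114
V0=29.1009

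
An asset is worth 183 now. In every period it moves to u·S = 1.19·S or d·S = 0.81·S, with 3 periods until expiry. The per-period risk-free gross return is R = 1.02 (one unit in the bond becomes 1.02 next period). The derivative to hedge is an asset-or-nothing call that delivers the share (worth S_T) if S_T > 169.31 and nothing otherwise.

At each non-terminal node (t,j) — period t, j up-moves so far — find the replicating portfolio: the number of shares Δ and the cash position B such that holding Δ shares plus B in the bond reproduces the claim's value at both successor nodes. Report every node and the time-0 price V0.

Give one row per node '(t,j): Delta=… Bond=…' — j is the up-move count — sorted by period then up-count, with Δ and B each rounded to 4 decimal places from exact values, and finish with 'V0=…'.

(0,0): Delta=1.8503 Bond=-208.4788
(1,0): Delta=2.0190 Bond=-237.6659
(1,1): Delta=1.7573 Bond=-192.3962
(2,0): Delta=0.0000 Bond=0.0000
(2,1): Delta=3.1316 Bond=-438.6633
(2,2): Delta=1.0000 Bond=0.0000
V0=130.1205

Under the risk-neutral measure, an up-move has probability p* = (R−d)/(u−d) = 0.5526 and values discount at R = 1.02.
At expiry t=3: V(3,0)=0.0000, V(3,1)=0.0000, V(3,2)=209.9085, V(3,3)=308.3841
  t=2,j=0: stock 120.0663 → up 142.8789 (V=0.0000), down 97.2537 (V=0.0000). Price 0.0000; hedge Δ=0.0000, bond B=0.0000.
  t=2,j=1: stock 176.3937 → up 209.9085 (V=209.9085), down 142.8789 (V=0.0000). Price 113.7275; hedge Δ=3.1316, bond B=-438.6633.
  t=2,j=2: stock 259.1463 → up 308.3841 (V=308.3841), down 209.9085 (V=209.9085). Price 259.1463; hedge Δ=1.0000, bond B=0.0000.
  t=1,j=0: stock 148.2300 → up 176.3937 (V=113.7275), down 120.0663 (V=0.0000). Price 61.6171; hedge Δ=2.0190, bond B=-237.6659.
  t=1,j=1: stock 217.7700 → up 259.1463 (V=259.1463), down 176.3937 (V=113.7275). Price 190.2848; hedge Δ=1.7573, bond B=-192.3962.
  t=0,j=0: stock 183.0000 → up 217.7700 (V=190.2848), down 148.2300 (V=61.6171). Price 130.1205; hedge Δ=1.8503, bond B=-208.4788.
Self-financing check: at every node Δ·S+B equals the discounted successor values.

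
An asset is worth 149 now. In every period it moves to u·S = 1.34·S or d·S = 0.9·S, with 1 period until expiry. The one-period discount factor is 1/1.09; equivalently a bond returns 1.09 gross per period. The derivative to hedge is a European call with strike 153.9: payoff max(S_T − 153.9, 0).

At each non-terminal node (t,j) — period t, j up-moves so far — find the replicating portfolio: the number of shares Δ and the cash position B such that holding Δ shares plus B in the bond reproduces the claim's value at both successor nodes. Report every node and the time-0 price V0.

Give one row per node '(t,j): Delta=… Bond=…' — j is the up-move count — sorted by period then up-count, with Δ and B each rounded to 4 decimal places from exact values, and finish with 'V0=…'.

(0,0): Delta=0.6980 Bond=-85.8716
V0=18.1284

Under the risk-neutral measure, an up-move has probability p* = (R−d)/(u−d) = 0.4318 and values discount at R = 1.09.
Terminal payoffs: V(1,0)=0.0000, V(1,1)=45.7600
Node (0,0) S=149.0000: V=(p*·45.7600+(1−p*)·0.0000)/1.09=18.1284; Δ=(45.7600−0.0000)/(199.6600−134.1000)=0.6980; B=V−Δ·S=-85.8716
Root portfolio cost Δ·149+B reproduces V0=18.1284.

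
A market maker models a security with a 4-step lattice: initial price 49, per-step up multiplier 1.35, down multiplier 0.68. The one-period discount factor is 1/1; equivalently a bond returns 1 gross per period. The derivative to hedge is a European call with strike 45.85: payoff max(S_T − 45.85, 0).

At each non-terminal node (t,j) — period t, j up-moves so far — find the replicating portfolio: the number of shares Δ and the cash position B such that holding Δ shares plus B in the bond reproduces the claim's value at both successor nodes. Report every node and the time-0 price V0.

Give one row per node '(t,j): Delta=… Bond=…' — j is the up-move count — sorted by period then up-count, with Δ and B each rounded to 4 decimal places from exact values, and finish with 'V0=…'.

Risk-neutral probability p* = (R−d)/(u−d) = (1−0.68)/(1.35−0.68) = 0.4776.
Payoff layer (t=4): V(4,0)=0.0000, V(4,1)=0.0000, V(4,2)=0.0000, V(4,3)=36.1297, V(4,4)=116.9038
Node (3,0) S=15.4072: V=(p*·0.0000+(1−p*)·0.0000)/1=0.0000; Δ=(0.0000−0.0000)/(20.7997−10.4769)=0.0000; B=V−Δ·S=0.0000
Node (3,1) S=30.5878: V=(p*·0.0000+(1−p*)·0.0000)/1=0.0000; Δ=(0.0000−0.0000)/(41.2935−20.7997)=0.0000; B=V−Δ·S=0.0000
Node (3,2) S=60.7257: V=(p*·36.1297+(1−p*)·0.0000)/1=17.2560; Δ=(36.1297−0.0000)/(81.9797−41.2935)=0.8880; B=V−Δ·S=-36.6689
Node (3,3) S=120.5584: V=(p*·116.9038+(1−p*)·36.1297)/1=74.7084; Δ=(116.9038−36.1297)/(162.7538−81.9797)=1.0000; B=V−Δ·S=-45.8500
Node (2,0) S=22.6576: V=(p*·0.0000+(1−p*)·0.0000)/1=0.0000; Δ=(0.0000−0.0000)/(30.5878−15.4072)=0.0000; B=V−Δ·S=0.0000
Node (2,1) S=44.9820: V=(p*·17.2560+(1−p*)·0.0000)/1=8.2417; Δ=(17.2560−0.0000)/(60.7257−30.5878)=0.5726; B=V−Δ·S=-17.5135
Node (2,2) S=89.3025: V=(p*·74.7084+(1−p*)·17.2560)/1=44.6959; Δ=(74.7084−17.2560)/(120.5584−60.7257)=0.9602; B=V−Δ·S=-41.0539
Node (1,0) S=33.3200: V=(p*·8.2417+(1−p*)·0.0000)/1=3.9363; Δ=(8.2417−0.0000)/(44.9820−22.6576)=0.3692; B=V−Δ·S=-8.3647
Node (1,1) S=66.1500: V=(p*·44.6959+(1−p*)·8.2417)/1=25.6527; Δ=(44.6959−8.2417)/(89.3025−44.9820)=0.8225; B=V−Δ·S=-28.7567
Node (0,0) S=49.0000: V=(p*·25.6527+(1−p*)·3.9363)/1=14.3083; Δ=(25.6527−3.9363)/(66.1500−33.3200)=0.6615; B=V−Δ·S=-18.1041
Each (Δ,B) replicates both successor values, so the strategy is self-financing and V0 is arbitrage-free.

(0,0): Delta=0.6615 Bond=-18.1041
(1,0): Delta=0.3692 Bond=-8.3647
(1,1): Delta=0.8225 Bond=-28.7567
(2,0): Delta=0.0000 Bond=0.0000
(2,1): Delta=0.5726 Bond=-17.5135
(2,2): Delta=0.9602 Bond=-41.0539
(3,0): Delta=0.0000 Bond=0.0000
(3,1): Delta=0.0000 Bond=0.0000
(3,2): Delta=0.8880 Bond=-36.6689
(3,3): Delta=1.0000 Bond=-45.8500
V0=14.3083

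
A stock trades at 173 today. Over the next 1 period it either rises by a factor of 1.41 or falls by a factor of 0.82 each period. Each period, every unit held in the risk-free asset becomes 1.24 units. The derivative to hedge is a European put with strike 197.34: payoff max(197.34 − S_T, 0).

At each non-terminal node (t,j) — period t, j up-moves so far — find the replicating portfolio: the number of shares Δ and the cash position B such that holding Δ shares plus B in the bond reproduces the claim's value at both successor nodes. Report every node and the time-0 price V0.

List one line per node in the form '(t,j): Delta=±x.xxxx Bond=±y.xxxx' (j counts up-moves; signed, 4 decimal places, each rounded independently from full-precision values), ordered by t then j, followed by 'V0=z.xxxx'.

No-arbitrage ⇒ martingale measure with p* = (R−d)/(u−d) = 0.7119.
Terminal values V(1,·): V(1,0)=55.4800, V(1,1)=0.0000
Node (0,0) S=173.0000: V=(p*·0.0000+(1−p*)·55.4800)/1.24=12.8917; Δ=(0.0000−55.4800)/(243.9300−141.8600)=-0.5435; B=V−Δ·S=106.9256
Each (Δ,B) replicates both successor values, so the strategy is self-financing and V0 is arbitrage-free.

(0,0): Delta=-0.5435 Bond=106.9256
V0=12.8917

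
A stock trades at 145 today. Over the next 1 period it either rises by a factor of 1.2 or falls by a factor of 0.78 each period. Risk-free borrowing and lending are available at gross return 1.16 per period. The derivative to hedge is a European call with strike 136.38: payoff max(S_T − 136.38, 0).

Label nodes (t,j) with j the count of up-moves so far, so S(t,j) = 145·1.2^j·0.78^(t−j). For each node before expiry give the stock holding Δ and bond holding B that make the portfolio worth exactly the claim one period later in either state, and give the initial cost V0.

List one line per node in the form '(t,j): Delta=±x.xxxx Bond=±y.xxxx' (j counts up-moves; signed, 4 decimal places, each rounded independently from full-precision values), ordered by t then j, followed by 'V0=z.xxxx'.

(0,0): Delta=0.6177 Bond=-60.2291
V0=29.3424

Under the risk-neutral measure, an up-move has probability p* = (R−d)/(u−d) = 0.9048 and values discount at R = 1.16.
At expiry t=1: V(1,0)=0.0000, V(1,1)=37.6200
Node (0,0) S=145.0000: V=(p*·37.6200+(1−p*)·0.0000)/1.16=29.3424; Δ=(37.6200−0.0000)/(174.0000−113.1000)=0.6177; B=V−Δ·S=-60.2291
Check: Δ(0,0)·S0 + B(0,0) = 29.3424 = V0.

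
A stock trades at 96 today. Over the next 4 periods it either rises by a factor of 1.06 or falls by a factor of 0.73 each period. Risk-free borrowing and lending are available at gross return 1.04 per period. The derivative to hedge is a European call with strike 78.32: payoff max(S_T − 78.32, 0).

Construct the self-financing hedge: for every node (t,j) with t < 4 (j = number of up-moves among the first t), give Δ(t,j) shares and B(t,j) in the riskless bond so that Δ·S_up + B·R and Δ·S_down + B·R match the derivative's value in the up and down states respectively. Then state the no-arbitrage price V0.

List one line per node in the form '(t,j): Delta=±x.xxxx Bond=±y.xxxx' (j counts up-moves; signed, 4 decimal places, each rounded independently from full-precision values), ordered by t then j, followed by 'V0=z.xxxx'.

The replicating-portfolio and risk-neutral prices coincide; use p* = (1.04−0.73)/(1.06−0.73) = 0.9394 for the latter.
Terminal values V(4,·): V(4,0)=0.0000, V(4,1)=0.0000, V(4,2)=0.0000, V(4,3)=5.1464, V(4,4)=42.8778
Node (3,0) S=37.3456: V=(p*·0.0000+(1−p*)·0.0000)/1.04=0.0000; Δ=(0.0000−0.0000)/(39.5864−27.2623)=0.0000; B=V−Δ·S=0.0000
Node (3,1) S=54.2279: V=(p*·0.0000+(1−p*)·0.0000)/1.04=0.0000; Δ=(0.0000−0.0000)/(57.4816−39.5864)=0.0000; B=V−Δ·S=0.0000
Node (3,2) S=78.7419: V=(p*·5.1464+(1−p*)·0.0000)/1.04=4.6486; Δ=(5.1464−0.0000)/(83.4664−57.4816)=0.1981; B=V−Δ·S=-10.9466
Node (3,3) S=114.3375: V=(p*·42.8778+(1−p*)·5.1464)/1.04=39.0298; Δ=(42.8778−5.1464)/(121.1978−83.4664)=1.0000; B=V−Δ·S=-75.3077
Node (2,0) S=51.1584: V=(p*·0.0000+(1−p*)·0.0000)/1.04=0.0000; Δ=(0.0000−0.0000)/(54.2279−37.3456)=0.0000; B=V−Δ·S=0.0000
Node (2,1) S=74.2848: V=(p*·4.6486+(1−p*)·0.0000)/1.04=4.1989; Δ=(4.6486−0.0000)/(78.7419−54.2279)=0.1896; B=V−Δ·S=-9.8877
Node (2,2) S=107.8656: V=(p*·39.0298+(1−p*)·4.6486)/1.04=35.5251; Δ=(39.0298−4.6486)/(114.3375−78.7419)=0.9659; B=V−Δ·S=-68.6606
Node (1,0) S=70.0800: V=(p*·4.1989+(1−p*)·0.0000)/1.04=3.7927; Δ=(4.1989−0.0000)/(74.2848−51.1584)=0.1816; B=V−Δ·S=-8.9312
Node (1,1) S=101.7600: V=(p*·35.5251+(1−p*)·4.1989)/1.04=32.3332; Δ=(35.5251−4.1989)/(107.8656−74.2848)=0.9329; B=V−Δ·S=-62.5948
Node (0,0) S=96.0000: V=(p*·32.3332+(1−p*)·3.7927)/1.04=29.4264; Δ=(32.3332−3.7927)/(101.7600−70.0800)=0.9009; B=V−Δ·S=-57.0601
Self-financing check: at every node Δ·S+B equals the discounted successor values.

(0,0): Delta=0.9009 Bond=-57.0601
(1,0): Delta=0.1816 Bond=-8.9312
(1,1): Delta=0.9329 Bond=-62.5948
(2,0): Delta=0.0000 Bond=0.0000
(2,1): Delta=0.1896 Bond=-9.8877
(2,2): Delta=0.9659 Bond=-68.6606
(3,0): Delta=0.0000 Bond=0.0000
(3,1): Delta=0.0000 Bond=0.0000
(3,2): Delta=0.1981 Bond=-10.9466
(3,3): Delta=1.0000 Bond=-75.3077
V0=29.4264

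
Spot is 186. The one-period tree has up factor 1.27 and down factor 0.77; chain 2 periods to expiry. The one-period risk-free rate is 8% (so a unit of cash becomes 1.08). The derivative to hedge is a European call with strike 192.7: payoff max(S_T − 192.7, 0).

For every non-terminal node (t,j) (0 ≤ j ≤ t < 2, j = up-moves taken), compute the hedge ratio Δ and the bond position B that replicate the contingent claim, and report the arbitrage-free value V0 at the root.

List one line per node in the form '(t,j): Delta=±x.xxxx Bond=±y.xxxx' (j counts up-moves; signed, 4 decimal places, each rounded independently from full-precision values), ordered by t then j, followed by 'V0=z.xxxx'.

(0,0): Delta=0.6623 Bond=-87.8339
(1,0): Delta=0.0000 Bond=0.0000
(1,1): Delta=0.9085 Bond=-153.0010
V0=35.3617

Under the risk-neutral measure, an up-move has probability p* = (R−d)/(u−d) = 0.6200 and values discount at R = 1.08.
At expiry t=2: V(2,0)=0.0000, V(2,1)=0.0000, V(2,2)=107.2994
Node (1,0) S=143.2200: V=(p*·0.0000+(1−p*)·0.0000)/1.08=0.0000; Δ=(0.0000−0.0000)/(181.8894−110.2794)=0.0000; B=V−Δ·S=0.0000
Node (1,1) S=236.2200: V=(p*·107.2994+(1−p*)·0.0000)/1.08=61.5978; Δ=(107.2994−0.0000)/(299.9994−181.8894)=0.9085; B=V−Δ·S=-153.0010
Node (0,0) S=186.0000: V=(p*·61.5978+(1−p*)·0.0000)/1.08=35.3617; Δ=(61.5978−0.0000)/(236.2200−143.2200)=0.6623; B=V−Δ·S=-87.8339
Check: Δ(0,0)·S0 + B(0,0) = 35.3617 = V0.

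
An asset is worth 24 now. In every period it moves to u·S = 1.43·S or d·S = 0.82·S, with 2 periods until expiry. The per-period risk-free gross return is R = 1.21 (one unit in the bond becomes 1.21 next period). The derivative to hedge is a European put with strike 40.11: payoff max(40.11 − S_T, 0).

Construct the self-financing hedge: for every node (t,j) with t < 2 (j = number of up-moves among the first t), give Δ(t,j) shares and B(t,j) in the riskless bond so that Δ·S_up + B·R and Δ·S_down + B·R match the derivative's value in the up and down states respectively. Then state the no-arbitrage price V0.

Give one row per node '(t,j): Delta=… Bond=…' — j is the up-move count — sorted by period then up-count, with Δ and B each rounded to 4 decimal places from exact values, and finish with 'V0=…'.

Risk-neutral probability p* = (R−d)/(u−d) = (1.21−0.82)/(1.43−0.82) = 0.6393.
Payoff layer (t=2): V(2,0)=23.9724, V(2,1)=11.9676, V(2,2)=0.0000
Node (1,0) S=19.6800: V=(p*·11.9676+(1−p*)·23.9724)/1.21=13.4688; Δ=(11.9676−23.9724)/(28.1424−16.1376)=-1.0000; B=V−Δ·S=33.1488
Node (1,1) S=34.3200: V=(p*·0.0000+(1−p*)·11.9676)/1.21=3.5671; Δ=(0.0000−11.9676)/(49.0776−28.1424)=-0.5716; B=V−Δ·S=23.1861
Node (0,0) S=24.0000: V=(p*·3.5671+(1−p*)·13.4688)/1.21=5.8993; Δ=(3.5671−13.4688)/(34.3200−19.6800)=-0.6763; B=V−Δ·S=22.1316
Root portfolio cost Δ·24+B reproduces V0=5.8993.

(0,0): Delta=-0.6763 Bond=22.1316
(1,0): Delta=-1.0000 Bond=33.1488
(1,1): Delta=-0.5716 Bond=23.1861
V0=5.8993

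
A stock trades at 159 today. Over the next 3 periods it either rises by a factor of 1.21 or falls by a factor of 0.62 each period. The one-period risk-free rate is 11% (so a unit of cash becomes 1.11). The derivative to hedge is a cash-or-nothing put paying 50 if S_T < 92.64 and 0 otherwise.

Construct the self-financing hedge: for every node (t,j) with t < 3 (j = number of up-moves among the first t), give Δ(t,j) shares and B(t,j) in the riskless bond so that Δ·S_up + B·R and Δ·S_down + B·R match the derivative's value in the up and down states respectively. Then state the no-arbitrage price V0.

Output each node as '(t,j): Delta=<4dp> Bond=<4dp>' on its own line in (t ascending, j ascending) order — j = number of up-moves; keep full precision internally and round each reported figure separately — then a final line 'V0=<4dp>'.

(0,0): Delta=-0.1218 Bond=22.1587
(1,0): Delta=-0.6432 Bond=75.9978
(1,1): Delta=-0.0673 Bond=14.1060
(2,0): Delta=0.0000 Bond=45.0450
(2,1): Delta=-0.7105 Bond=92.3805
(2,2): Delta=0.0000 Bond=0.0000
V0=2.7948

Risk-neutral probability p* = (R−d)/(u−d) = (1.11−0.62)/(1.21−0.62) = 0.8305.
At expiry t=3: V(3,0)=50.0000, V(3,1)=50.0000, V(3,2)=0.0000, V(3,3)=0.0000
Node (2,0) S=61.1196: V=(p*·50.0000+(1−p*)·50.0000)/1.11=45.0450; Δ=(50.0000−50.0000)/(73.9547−37.8942)=0.0000; B=V−Δ·S=45.0450
Node (2,1) S=119.2818: V=(p*·0.0000+(1−p*)·50.0000)/1.11=7.6348; Δ=(0.0000−50.0000)/(144.3310−73.9547)=-0.7105; B=V−Δ·S=92.3805
Node (2,2) S=232.7919: V=(p*·0.0000+(1−p*)·0.0000)/1.11=0.0000; Δ=(0.0000−0.0000)/(281.6782−144.3310)=0.0000; B=V−Δ·S=0.0000
Node (1,0) S=98.5800: V=(p*·7.6348+(1−p*)·45.0450)/1.11=12.5905; Δ=(7.6348−45.0450)/(119.2818−61.1196)=-0.6432; B=V−Δ·S=75.9978
Node (1,1) S=192.3900: V=(p*·0.0000+(1−p*)·7.6348)/1.11=1.1658; Δ=(0.0000−7.6348)/(232.7919−119.2818)=-0.0673; B=V−Δ·S=14.1060
Node (0,0) S=159.0000: V=(p*·1.1658+(1−p*)·12.5905)/1.11=2.7948; Δ=(1.1658−12.5905)/(192.3900−98.5800)=-0.1218; B=V−Δ·S=22.1587
Root portfolio cost Δ·159+B reproduces V0=2.7948.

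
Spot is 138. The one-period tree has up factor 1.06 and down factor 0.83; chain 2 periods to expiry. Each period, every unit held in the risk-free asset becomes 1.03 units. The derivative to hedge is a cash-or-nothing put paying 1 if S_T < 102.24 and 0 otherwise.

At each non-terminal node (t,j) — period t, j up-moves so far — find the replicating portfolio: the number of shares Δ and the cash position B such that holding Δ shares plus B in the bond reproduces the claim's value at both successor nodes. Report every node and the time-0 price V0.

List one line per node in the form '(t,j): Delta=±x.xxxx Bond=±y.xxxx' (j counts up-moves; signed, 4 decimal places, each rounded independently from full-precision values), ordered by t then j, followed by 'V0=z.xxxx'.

No-arbitrage ⇒ martingale measure with p* = (R−d)/(u−d) = 0.8696.
Payoff layer (t=2): V(2,0)=1.0000, V(2,1)=0.0000, V(2,2)=0.0000
(1,0): S=114.5400. Δ = (V_up−V_dn)/(S_up−S_dn) = (0.0000−1.0000)/(121.4124−95.0682) = -0.0380. V = [p*·0.0000 + (1−p*)·1.0000]/1.03 = 0.1266. B = V − Δ·S = 4.4745.
(1,1): S=146.2800. Δ = (V_up−V_dn)/(S_up−S_dn) = (0.0000−0.0000)/(155.0568−121.4124) = 0.0000. V = [p*·0.0000 + (1−p*)·0.0000]/1.03 = 0.0000. B = V − Δ·S = 0.0000.
(0,0): S=138.0000. Δ = (V_up−V_dn)/(S_up−S_dn) = (0.0000−0.1266)/(146.2800−114.5400) = -0.0040. V = [p*·0.0000 + (1−p*)·0.1266]/1.03 = 0.0160. B = V − Δ·S = 0.5666.
The time-0 hedge costs 0.0160, which is the no-arbitrage price.

(0,0): Delta=-0.0040 Bond=0.5666
(1,0): Delta=-0.0380 Bond=4.4745
(1,1): Delta=0.0000 Bond=0.0000
V0=0.0160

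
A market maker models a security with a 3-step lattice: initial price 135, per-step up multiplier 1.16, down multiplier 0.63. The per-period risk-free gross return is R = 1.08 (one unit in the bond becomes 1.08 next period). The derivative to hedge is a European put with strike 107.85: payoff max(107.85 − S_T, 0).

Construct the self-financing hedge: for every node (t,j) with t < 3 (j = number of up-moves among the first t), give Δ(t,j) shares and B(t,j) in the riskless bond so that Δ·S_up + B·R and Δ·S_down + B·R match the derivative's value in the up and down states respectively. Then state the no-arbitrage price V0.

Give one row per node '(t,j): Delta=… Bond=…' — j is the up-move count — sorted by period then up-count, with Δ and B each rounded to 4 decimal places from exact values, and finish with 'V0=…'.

(0,0): Delta=-0.1481 Bond=22.3007
(1,0): Delta=-0.8850 Bond=86.7590
(1,1): Delta=-0.0769 Bond=12.9426
(2,0): Delta=-1.0000 Bond=99.8611
(2,1): Delta=-0.8739 Bond=92.6044
(2,2): Delta=0.0000 Bond=0.0000
V0=2.3075

Since d<R<u, set p* = (R−d)/(u−d) = 0.8491; price each node as the discounted p*-expectation of its children.
At expiry t=3: V(3,0)=74.0937, V(3,1)=45.6955, V(3,2)=0.0000, V(3,3)=0.0000
  t=2,j=0: stock 53.5815 → up 62.1545 (V=45.6955), down 33.7563 (V=74.0937). Price 46.2796; hedge Δ=-1.0000, bond B=99.8611.
  t=2,j=1: stock 98.6580 → up 114.4433 (V=0.0000), down 62.1545 (V=45.6955). Price 6.3865; hedge Δ=-0.8739, bond B=92.6044.
  t=2,j=2: stock 181.6560 → up 210.7210 (V=0.0000), down 114.4433 (V=0.0000). Price 0.0000; hedge Δ=0.0000, bond B=0.0000.
  t=1,j=0: stock 85.0500 → up 98.6580 (V=6.3865), down 53.5815 (V=46.2796). Price 11.4890; hedge Δ=-0.8850, bond B=86.7590.
  t=1,j=1: stock 156.6000 → up 181.6560 (V=0.0000), down 98.6580 (V=6.3865). Price 0.8926; hedge Δ=-0.0769, bond B=12.9426.
  t=0,j=0: stock 135.0000 → up 156.6000 (V=0.8926), down 85.0500 (V=11.4890). Price 2.3075; hedge Δ=-0.1481, bond B=22.3007.
Check: Δ(0,0)·S0 + B(0,0) = 2.3075 = V0.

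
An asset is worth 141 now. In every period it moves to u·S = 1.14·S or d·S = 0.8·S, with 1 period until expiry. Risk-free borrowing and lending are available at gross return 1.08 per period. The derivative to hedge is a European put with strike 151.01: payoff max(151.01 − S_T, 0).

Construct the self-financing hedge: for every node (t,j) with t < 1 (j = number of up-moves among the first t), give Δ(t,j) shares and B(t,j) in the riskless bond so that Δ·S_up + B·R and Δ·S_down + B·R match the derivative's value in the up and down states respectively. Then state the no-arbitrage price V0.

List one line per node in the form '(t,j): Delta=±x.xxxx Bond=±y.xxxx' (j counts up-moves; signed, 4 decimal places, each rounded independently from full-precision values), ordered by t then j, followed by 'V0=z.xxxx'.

(0,0): Delta=-0.7970 Bond=118.6258
V0=6.2435

Under the risk-neutral measure, an up-move has probability p* = (R−d)/(u−d) = 0.8235 and values discount at R = 1.08.
Payoff layer (t=1): V(1,0)=38.2100, V(1,1)=0.0000
Node (0,0) S=141.0000: V=(p*·0.0000+(1−p*)·38.2100)/1.08=6.2435; Δ=(0.0000−38.2100)/(160.7400−112.8000)=-0.7970; B=V−Δ·S=118.6258
Root portfolio cost Δ·141+B reproduces V0=6.2435.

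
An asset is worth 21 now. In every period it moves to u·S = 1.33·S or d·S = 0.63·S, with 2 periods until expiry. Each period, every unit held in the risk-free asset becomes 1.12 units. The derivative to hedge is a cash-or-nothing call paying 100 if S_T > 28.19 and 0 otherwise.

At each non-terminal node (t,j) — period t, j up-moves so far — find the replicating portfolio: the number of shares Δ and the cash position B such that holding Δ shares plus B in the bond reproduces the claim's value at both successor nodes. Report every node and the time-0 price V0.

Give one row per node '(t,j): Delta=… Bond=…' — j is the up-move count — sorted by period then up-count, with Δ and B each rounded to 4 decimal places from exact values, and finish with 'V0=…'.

(0,0): Delta=4.2517 Bond=-50.2232
(1,0): Delta=0.0000 Bond=0.0000
(1,1): Delta=5.1148 Bond=-80.3571
V0=39.0625

Risk-neutral probability p* = (R−d)/(u−d) = (1.12−0.63)/(1.33−0.63) = 0.7000.
Terminal values V(2,·): V(2,0)=0.0000, V(2,1)=0.0000, V(2,2)=100.0000
  t=1,j=0: stock 13.2300 → up 17.5959 (V=0.0000), down 8.3349 (V=0.0000). Price 0.0000; hedge Δ=0.0000, bond B=0.0000.
  t=1,j=1: stock 27.9300 → up 37.1469 (V=100.0000), down 17.5959 (V=0.0000). Price 62.5000; hedge Δ=5.1148, bond B=-80.3571.
  t=0,j=0: stock 21.0000 → up 27.9300 (V=62.5000), down 13.2300 (V=0.0000). Price 39.0625; hedge Δ=4.2517, bond B=-50.2232.
Root portfolio cost Δ·21+B reproduces V0=39.0625.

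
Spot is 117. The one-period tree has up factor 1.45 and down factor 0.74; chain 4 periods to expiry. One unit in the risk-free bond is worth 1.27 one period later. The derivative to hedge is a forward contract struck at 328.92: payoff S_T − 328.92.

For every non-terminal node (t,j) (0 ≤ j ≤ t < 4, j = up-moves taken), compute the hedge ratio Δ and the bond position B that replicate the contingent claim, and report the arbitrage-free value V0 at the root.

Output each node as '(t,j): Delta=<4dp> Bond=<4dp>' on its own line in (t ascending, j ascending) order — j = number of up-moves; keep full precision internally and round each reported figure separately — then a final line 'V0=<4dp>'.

(0,0): Delta=1.0000 Bond=-126.4374
(1,0): Delta=1.0000 Bond=-160.5754
(1,1): Delta=1.0000 Bond=-160.5754
(2,0): Delta=1.0000 Bond=-203.9308
(2,1): Delta=1.0000 Bond=-203.9308
(2,2): Delta=1.0000 Bond=-203.9308
(3,0): Delta=1.0000 Bond=-258.9921
(3,1): Delta=1.0000 Bond=-258.9921
(3,2): Delta=1.0000 Bond=-258.9921
(3,3): Delta=1.0000 Bond=-258.9921
V0=-9.4374

Under the risk-neutral measure, an up-move has probability p* = (R−d)/(u−d) = 0.7465 and values discount at R = 1.27.
Terminal values V(4,·): V(4,0)=-293.8357, V(4,1)=-260.1737, V(4,2)=-194.2145, V(4,3)=-64.9700, V(4,4)=188.2792
(3,0): S=47.4112. Δ = (V_up−V_dn)/(S_up−S_dn) = (-260.1737−-293.8357)/(68.7463−35.0843) = 1.0000. V = [p*·-260.1737 + (1−p*)·-293.8357]/1.27 = -211.5809. B = V − Δ·S = -258.9921.
(3,1): S=92.9003. Δ = (V_up−V_dn)/(S_up−S_dn) = (-194.2145−-260.1737)/(134.7055−68.7463) = 1.0000. V = [p*·-194.2145 + (1−p*)·-260.1737]/1.27 = -166.0918. B = V − Δ·S = -258.9921.
(3,2): S=182.0344. Δ = (V_up−V_dn)/(S_up−S_dn) = (-64.9700−-194.2145)/(263.9500−134.7055) = 1.0000. V = [p*·-64.9700 + (1−p*)·-194.2145]/1.27 = -76.9577. B = V − Δ·S = -258.9921.
(3,3): S=356.6891. Δ = (V_up−V_dn)/(S_up−S_dn) = (188.2792−-64.9700)/(517.1992−263.9500) = 1.0000. V = [p*·188.2792 + (1−p*)·-64.9700]/1.27 = 97.6970. B = V − Δ·S = -258.9921.
(2,0): S=64.0692. Δ = (V_up−V_dn)/(S_up−S_dn) = (-166.0918−-211.5809)/(92.9003−47.4112) = 1.0000. V = [p*·-166.0918 + (1−p*)·-211.5809]/1.27 = -139.8616. B = V − Δ·S = -203.9308.
(2,1): S=125.5410. Δ = (V_up−V_dn)/(S_up−S_dn) = (-76.9577−-166.0918)/(182.0344−92.9003) = 1.0000. V = [p*·-76.9577 + (1−p*)·-166.0918]/1.27 = -78.3898. B = V − Δ·S = -203.9308.
(2,2): S=245.9925. Δ = (V_up−V_dn)/(S_up−S_dn) = (97.6970−-76.9577)/(356.6891−182.0344) = 1.0000. V = [p*·97.6970 + (1−p*)·-76.9577]/1.27 = 42.0617. B = V − Δ·S = -203.9308.
(1,0): S=86.5800. Δ = (V_up−V_dn)/(S_up−S_dn) = (-78.3898−-139.8616)/(125.5410−64.0692) = 1.0000. V = [p*·-78.3898 + (1−p*)·-139.8616]/1.27 = -73.9954. B = V − Δ·S = -160.5754.
(1,1): S=169.6500. Δ = (V_up−V_dn)/(S_up−S_dn) = (42.0617−-78.3898)/(245.9925−125.5410) = 1.0000. V = [p*·42.0617 + (1−p*)·-78.3898]/1.27 = 9.0746. B = V − Δ·S = -160.5754.
(0,0): S=117.0000. Δ = (V_up−V_dn)/(S_up−S_dn) = (9.0746−-73.9954)/(169.6500−86.5800) = 1.0000. V = [p*·9.0746 + (1−p*)·-73.9954]/1.27 = -9.4374. B = V − Δ·S = -126.4374.
Root portfolio cost Δ·117+B reproduces V0=-9.4374.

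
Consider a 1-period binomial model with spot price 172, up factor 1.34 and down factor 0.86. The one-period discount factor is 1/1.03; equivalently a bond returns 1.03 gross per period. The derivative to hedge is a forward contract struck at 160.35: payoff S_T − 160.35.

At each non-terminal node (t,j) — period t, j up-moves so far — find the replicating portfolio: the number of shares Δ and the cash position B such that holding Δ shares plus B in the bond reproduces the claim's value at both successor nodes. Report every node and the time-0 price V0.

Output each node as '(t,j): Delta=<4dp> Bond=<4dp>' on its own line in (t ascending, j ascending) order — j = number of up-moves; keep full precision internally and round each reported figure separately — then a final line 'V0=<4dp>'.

Under the risk-neutral measure, an up-move has probability p* = (R−d)/(u−d) = 0.3542 and values discount at R = 1.03.
Terminal values V(1,·): V(1,0)=-12.4300, V(1,1)=70.1300
(0,0): S=172.0000. Δ = (V_up−V_dn)/(S_up−S_dn) = (70.1300−-12.4300)/(230.4800−147.9200) = 1.0000. V = [p*·70.1300 + (1−p*)·-12.4300]/1.03 = 16.3204. B = V − Δ·S = -155.6796.
Root portfolio cost Δ·172+B reproduces V0=16.3204.

(0,0): Delta=1.0000 Bond=-155.6796
V0=16.3204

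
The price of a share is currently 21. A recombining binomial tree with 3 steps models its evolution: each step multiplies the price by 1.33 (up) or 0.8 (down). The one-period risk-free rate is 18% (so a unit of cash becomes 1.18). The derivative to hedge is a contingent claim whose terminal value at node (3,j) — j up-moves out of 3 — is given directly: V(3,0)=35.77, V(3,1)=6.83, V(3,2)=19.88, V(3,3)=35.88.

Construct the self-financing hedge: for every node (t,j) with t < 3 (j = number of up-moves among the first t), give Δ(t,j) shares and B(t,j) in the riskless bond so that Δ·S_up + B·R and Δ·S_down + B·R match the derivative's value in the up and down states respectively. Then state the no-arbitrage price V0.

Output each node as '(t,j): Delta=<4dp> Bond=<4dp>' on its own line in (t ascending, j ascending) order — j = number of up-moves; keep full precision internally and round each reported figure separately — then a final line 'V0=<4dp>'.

(0,0): Delta=0.7229 Bond=-0.6413
(1,0): Delta=0.1110 Bond=9.5235
(1,1): Delta=0.8682 Bond=-4.8148
(2,0): Delta=-4.0628 Bond=67.3331
(2,1): Delta=1.1020 Bond=-10.9052
(2,2): Delta=0.8127 Bond=-3.6194
V0=14.5396

Under the risk-neutral measure, an up-move has probability p* = (R−d)/(u−d) = 0.7170 and values discount at R = 1.18.
Payoff layer (t=3): V(3,0)=35.7700, V(3,1)=6.8300, V(3,2)=19.8800, V(3,3)=35.8800
(2,0): S=13.4400. Δ = (V_up−V_dn)/(S_up−S_dn) = (6.8300−35.7700)/(17.8752−10.7520) = -4.0628. V = [p*·6.8300 + (1−p*)·35.7700]/1.18 = 12.7293. B = V − Δ·S = 67.3331.
(2,1): S=22.3440. Δ = (V_up−V_dn)/(S_up−S_dn) = (19.8800−6.8300)/(29.7175−17.8752) = 1.1020. V = [p*·19.8800 + (1−p*)·6.8300]/1.18 = 13.7175. B = V − Δ·S = -10.9052.
(2,2): S=37.1469. Δ = (V_up−V_dn)/(S_up−S_dn) = (35.8800−19.8800)/(49.4054−29.7175) = 0.8127. V = [p*·35.8800 + (1−p*)·19.8800]/1.18 = 26.5692. B = V − Δ·S = -3.6194.
(1,0): S=16.8000. Δ = (V_up−V_dn)/(S_up−S_dn) = (13.7175−12.7293)/(22.3440−13.4400) = 0.1110. V = [p*·13.7175 + (1−p*)·12.7293]/1.18 = 11.3880. B = V − Δ·S = 9.5235.
(1,1): S=27.9300. Δ = (V_up−V_dn)/(S_up−S_dn) = (26.5692−13.7175)/(37.1469−22.3440) = 0.8682. V = [p*·26.5692 + (1−p*)·13.7175]/1.18 = 19.4338. B = V − Δ·S = -4.8148.
(0,0): S=21.0000. Δ = (V_up−V_dn)/(S_up−S_dn) = (19.4338−11.3880)/(27.9300−16.8000) = 0.7229. V = [p*·19.4338 + (1−p*)·11.3880]/1.18 = 14.5396. B = V − Δ·S = -0.6413.
Root portfolio cost Δ·21+B reproduces V0=14.5396.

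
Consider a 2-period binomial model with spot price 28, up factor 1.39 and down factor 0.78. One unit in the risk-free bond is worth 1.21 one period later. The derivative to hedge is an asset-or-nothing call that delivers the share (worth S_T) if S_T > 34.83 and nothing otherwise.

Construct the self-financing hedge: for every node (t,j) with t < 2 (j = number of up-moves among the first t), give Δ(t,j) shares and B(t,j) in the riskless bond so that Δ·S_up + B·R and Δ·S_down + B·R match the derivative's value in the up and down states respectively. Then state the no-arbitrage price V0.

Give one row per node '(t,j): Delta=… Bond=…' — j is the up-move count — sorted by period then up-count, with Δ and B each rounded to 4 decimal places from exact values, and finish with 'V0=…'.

The replicating-portfolio and risk-neutral prices coincide; use p* = (1.21−0.78)/(1.39−0.78) = 0.7049 for the latter.
Terminal values V(2,·): V(2,0)=0.0000, V(2,1)=0.0000, V(2,2)=54.0988
(1,0): S=21.8400. Δ = (V_up−V_dn)/(S_up−S_dn) = (0.0000−0.0000)/(30.3576−17.0352) = 0.0000. V = [p*·0.0000 + (1−p*)·0.0000]/1.21 = 0.0000. B = V − Δ·S = 0.0000.
(1,1): S=38.9200. Δ = (V_up−V_dn)/(S_up−S_dn) = (54.0988−0.0000)/(54.0988−30.3576) = 2.2787. V = [p*·54.0988 + (1−p*)·0.0000]/1.21 = 31.5167. B = V − Δ·S = -57.1698.
(0,0): S=28.0000. Δ = (V_up−V_dn)/(S_up−S_dn) = (31.5167−0.0000)/(38.9200−21.8400) = 1.8452. V = [p*·31.5167 + (1−p*)·0.0000]/1.21 = 18.3609. B = V − Δ·S = -33.3058.
Check: Δ(0,0)·S0 + B(0,0) = 18.3609 = V0.

(0,0): Delta=1.8452 Bond=-33.3058
(1,0): Delta=0.0000 Bond=0.0000
(1,1): Delta=2.2787 Bond=-57.1698
V0=18.3609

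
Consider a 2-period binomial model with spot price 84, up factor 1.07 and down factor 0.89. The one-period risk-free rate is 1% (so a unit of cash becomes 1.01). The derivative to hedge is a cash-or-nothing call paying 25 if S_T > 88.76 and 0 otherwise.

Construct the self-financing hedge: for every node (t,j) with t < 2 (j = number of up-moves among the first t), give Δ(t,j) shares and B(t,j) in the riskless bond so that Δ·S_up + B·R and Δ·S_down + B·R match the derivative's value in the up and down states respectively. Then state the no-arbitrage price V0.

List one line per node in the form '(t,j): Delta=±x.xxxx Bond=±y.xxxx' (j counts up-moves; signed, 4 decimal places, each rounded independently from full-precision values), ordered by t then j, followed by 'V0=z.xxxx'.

Risk-neutral probability p* = (R−d)/(u−d) = (1.01−0.89)/(1.07−0.89) = 0.6667.
At expiry t=2: V(2,0)=0.0000, V(2,1)=0.0000, V(2,2)=25.0000
Node (1,0) S=74.7600: V=(p*·0.0000+(1−p*)·0.0000)/1.01=0.0000; Δ=(0.0000−0.0000)/(79.9932−66.5364)=0.0000; B=V−Δ·S=0.0000
Node (1,1) S=89.8800: V=(p*·25.0000+(1−p*)·0.0000)/1.01=16.5017; Δ=(25.0000−0.0000)/(96.1716−79.9932)=1.5453; B=V−Δ·S=-122.3872
Node (0,0) S=84.0000: V=(p*·16.5017+(1−p*)·0.0000)/1.01=10.8922; Δ=(16.5017−0.0000)/(89.8800−74.7600)=1.0914; B=V−Δ·S=-80.7837
The time-0 hedge costs 10.8922, which is the no-arbitrage price.

(0,0): Delta=1.0914 Bond=-80.7837
(1,0): Delta=0.0000 Bond=0.0000
(1,1): Delta=1.5453 Bond=-122.3872
V0=10.8922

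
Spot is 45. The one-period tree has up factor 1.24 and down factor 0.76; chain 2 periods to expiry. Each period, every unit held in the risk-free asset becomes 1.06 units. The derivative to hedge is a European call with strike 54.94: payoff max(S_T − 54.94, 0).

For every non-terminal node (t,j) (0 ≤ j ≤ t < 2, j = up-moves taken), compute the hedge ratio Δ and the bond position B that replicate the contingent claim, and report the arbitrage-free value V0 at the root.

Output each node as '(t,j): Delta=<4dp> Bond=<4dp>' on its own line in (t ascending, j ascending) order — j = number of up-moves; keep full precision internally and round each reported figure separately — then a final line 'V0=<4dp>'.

Since d<R<u, set p* = (R−d)/(u−d) = 0.6250; price each node as the discounted p*-expectation of its children.
Payoff layer (t=2): V(2,0)=0.0000, V(2,1)=0.0000, V(2,2)=14.2520
(1,0): S=34.2000. Δ = (V_up−V_dn)/(S_up−S_dn) = (0.0000−0.0000)/(42.4080−25.9920) = 0.0000. V = [p*·0.0000 + (1−p*)·0.0000]/1.06 = 0.0000. B = V − Δ·S = 0.0000.
(1,1): S=55.8000. Δ = (V_up−V_dn)/(S_up−S_dn) = (14.2520−0.0000)/(69.1920−42.4080) = 0.5321. V = [p*·14.2520 + (1−p*)·0.0000]/1.06 = 8.4033. B = V − Δ·S = -21.2884.
(0,0): S=45.0000. Δ = (V_up−V_dn)/(S_up−S_dn) = (8.4033−0.0000)/(55.8000−34.2000) = 0.3890. V = [p*·8.4033 + (1−p*)·0.0000]/1.06 = 4.9548. B = V − Δ·S = -12.5521.
Check: Δ(0,0)·S0 + B(0,0) = 4.9548 = V0.

(0,0): Delta=0.3890 Bond=-12.5521
(1,0): Delta=0.0000 Bond=0.0000
(1,1): Delta=0.5321 Bond=-21.2884
V0=4.9548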